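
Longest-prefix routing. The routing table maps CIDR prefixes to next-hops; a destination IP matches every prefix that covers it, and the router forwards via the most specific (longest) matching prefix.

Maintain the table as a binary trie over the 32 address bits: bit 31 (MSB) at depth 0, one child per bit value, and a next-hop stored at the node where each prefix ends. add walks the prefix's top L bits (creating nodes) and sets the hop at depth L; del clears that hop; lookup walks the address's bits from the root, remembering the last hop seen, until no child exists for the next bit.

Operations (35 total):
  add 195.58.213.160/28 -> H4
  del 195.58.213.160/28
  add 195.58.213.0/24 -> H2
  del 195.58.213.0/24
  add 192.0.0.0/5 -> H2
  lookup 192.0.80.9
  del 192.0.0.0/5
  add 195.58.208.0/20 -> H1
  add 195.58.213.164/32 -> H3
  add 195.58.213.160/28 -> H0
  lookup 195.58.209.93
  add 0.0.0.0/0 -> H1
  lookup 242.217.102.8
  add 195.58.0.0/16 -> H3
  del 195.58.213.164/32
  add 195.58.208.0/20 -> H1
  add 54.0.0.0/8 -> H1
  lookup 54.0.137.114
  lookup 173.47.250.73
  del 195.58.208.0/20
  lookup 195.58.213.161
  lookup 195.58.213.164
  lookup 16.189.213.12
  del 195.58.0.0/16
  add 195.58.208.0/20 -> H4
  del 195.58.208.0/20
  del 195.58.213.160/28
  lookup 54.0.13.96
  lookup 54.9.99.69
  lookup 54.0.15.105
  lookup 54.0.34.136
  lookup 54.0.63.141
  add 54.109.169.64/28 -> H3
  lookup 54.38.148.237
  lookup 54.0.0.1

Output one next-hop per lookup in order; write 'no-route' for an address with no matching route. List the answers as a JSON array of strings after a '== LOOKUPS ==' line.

Apply in order:
  add 195.58.213.160/28 -> H4 at depth 28
  - 195.58.213.160/28 clear@28
  add 195.58.213.0/24 -> H2 at depth 24
  - 195.58.213.0/24 clear@24
  add 192.0.0.0/5 -> H2 at depth 5
  lookup 192.0.80.9: bits 110000 walk d0:-→d1:-→d2:-→d3:-→d4:-→d5:H2→d6:- -> H2
  - 192.0.0.0/5 clear@5
  add 195.58.208.0/20 -> H1 at depth 20
  add 195.58.213.164/32 -> H3 at depth 32
  add 195.58.213.160/28 -> H0 at depth 28
  lookup 195.58.209.93: bits 110000110011101011010 walk d0:-→d1:-→d2:-→d3:-→d4:-→d5:-→d6:-→d7:-→d8:-→d9:-→d10:-→d11:-→d12:-→d13:-→d14:-→d15:-→d16:-→d17:-→d18:-→d19:-→d20:H1→d21:- -> H1
  add 0.0.0.0/0 -> H1 at depth 0
  lookup 242.217.102.8: bits 11 walk d0:H1→d1:-→d2:- -> H1
  add 195.58.0.0/16 -> H3 at depth 16
  - 195.58.213.164/32 clear@32
  add 195.58.208.0/20 -> H1 at depth 20
  add 54.0.0.0/8 -> H1 at depth 8
  lookup 54.0.137.114: bits 00110110 walk d0:H1→d1:-→d2:-→d3:-→d4:-→d5:-→d6:-→d7:-→d8:H1 -> H1
  lookup 173.47.250.73: bits 1 walk d0:H1→d1:- -> H1
  - 195.58.208.0/20 clear@20
  lookup 195.58.213.161: bits 11000011001110101101010110100 walk d0:H1→d1:-→d2:-→d3:-→d4:-→d5:-→d6:-→d7:-→d8:-→d9:-→d10:-→d11:-→d12:-→d13:-→d14:-→d15:-→d16:H3→d17:-→d18:-→d19:-→d20:-→d21:-→d22:-→d23:-→d24:-→d25:-→d26:-→d27:-→d28:H0→d29:- -> H0
  lookup 195.58.213.164: bits 11000011001110101101010110100100 walk d0:H1→d1:-→d2:-→d3:-→d4:-→d5:-→d6:-→d7:-→d8:-→d9:-→d10:-→d11:-→d12:-→d13:-→d14:-→d15:-→d16:H3→d17:-→d18:-→d19:-→d20:-→d21:-→d22:-→d23:-→d24:-→d25:-→d26:-→d27:-→d28:H0→d29:-→d30:-→d31:-→d32:- -> H0
  lookup 16.189.213.12: bits 00 walk d0:H1→d1:-→d2:- -> H1
  - 195.58.0.0/16 clear@16
  add 195.58.208.0/20 -> H4 at depth 20
  - 195.58.208.0/20 clear@20
  - 195.58.213.160/28 clear@28
  lookup 54.0.13.96: bits 00110110 walk d0:H1→d1:-→d2:-→d3:-→d4:-→d5:-→d6:-→d7:-→d8:H1 -> H1
  lookup 54.9.99.69: bits 00110110 walk d0:H1→d1:-→d2:-→d3:-→d4:-→d5:-→d6:-→d7:-→d8:H1 -> H1
  lookup 54.0.15.105: bits 00110110 walk d0:H1→d1:-→d2:-→d3:-→d4:-→d5:-→d6:-→d7:-→d8:H1 -> H1
  lookup 54.0.34.136: bits 00110110 walk d0:H1→d1:-→d2:-→d3:-→d4:-→d5:-→d6:-→d7:-→d8:H1 -> H1
  lookup 54.0.63.141: bits 00110110 walk d0:H1→d1:-→d2:-→d3:-→d4:-→d5:-→d6:-→d7:-→d8:H1 -> H1
  add 54.109.169.64/28 -> H3 at depth 28
  lookup 54.38.148.237: bits 001101100 walk d0:H1→d1:-→d2:-→d3:-→d4:-→d5:-→d6:-→d7:-→d8:H1→d9:- -> H1
  lookup 54.0.0.1: bits 001101100 walk d0:H1→d1:-→d2:-→d3:-→d4:-→d5:-→d6:-→d7:-→d8:H1→d9:- -> H1

== LOOKUPS ==
["H2","H1","H1","H1","H1","H0","H0","H1","H1","H1","H1","H1","H1","H1","H1"]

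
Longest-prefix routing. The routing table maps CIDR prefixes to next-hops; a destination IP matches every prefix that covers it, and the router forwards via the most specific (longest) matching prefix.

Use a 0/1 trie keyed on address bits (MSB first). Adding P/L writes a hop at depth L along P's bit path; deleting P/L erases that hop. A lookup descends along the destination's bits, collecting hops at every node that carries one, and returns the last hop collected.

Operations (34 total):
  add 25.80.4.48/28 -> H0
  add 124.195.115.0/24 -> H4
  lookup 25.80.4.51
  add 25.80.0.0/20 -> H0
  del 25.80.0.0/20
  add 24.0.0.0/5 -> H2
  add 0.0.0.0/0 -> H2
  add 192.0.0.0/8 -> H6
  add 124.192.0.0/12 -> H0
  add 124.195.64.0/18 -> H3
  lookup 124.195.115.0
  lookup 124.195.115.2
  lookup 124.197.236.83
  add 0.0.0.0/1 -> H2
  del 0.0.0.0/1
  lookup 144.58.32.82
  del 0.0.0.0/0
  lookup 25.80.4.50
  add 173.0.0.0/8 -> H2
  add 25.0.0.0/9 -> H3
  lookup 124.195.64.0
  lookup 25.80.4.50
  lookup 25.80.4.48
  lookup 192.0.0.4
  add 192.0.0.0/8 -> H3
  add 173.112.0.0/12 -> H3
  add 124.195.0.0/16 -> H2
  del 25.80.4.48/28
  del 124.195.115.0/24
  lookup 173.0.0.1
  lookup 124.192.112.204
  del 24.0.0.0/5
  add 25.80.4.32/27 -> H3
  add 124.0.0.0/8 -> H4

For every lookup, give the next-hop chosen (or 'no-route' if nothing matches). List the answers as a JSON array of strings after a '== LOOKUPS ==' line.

Apply in order:
  + 25.80.4.48/28 (H0) depth=28
  + 124.195.115.0/24 (H4) depth=24
  lookup 25.80.4.51: bits 0001100101010000000001000011 walk d0:-→d1:-→d2:-→d3:-→d4:-→d5:-→d6:-→d7:-→d8:-→d9:-→d10:-→d11:-→d12:-→d13:-→d14:-→d15:-→d16:-→d17:-→d18:-→d19:-→d20:-→d21:-→d22:-→d23:-→d24:-→d25:-→d26:-→d27:-→d28:H0 -> H0
  + 25.80.0.0/20 (H0) depth=20
  - 25.80.0.0/20 clear@20
  + 24.0.0.0/5 (H2) depth=5
  + 0.0.0.0/0 (H2) depth=0
  + 192.0.0.0/8 (H6) depth=8
  + 124.192.0.0/12 (H0) depth=12
  + 124.195.64.0/18 (H3) depth=18
  lookup 124.195.115.0: bits 011111001100001101110011 walk d0:H2→d1:-→d2:-→d3:-→d4:-→d5:-→d6:-→d7:-→d8:-→d9:-→d10:-→d11:-→d12:H0→d13:-→d14:-→d15:-→d16:-→d17:-→d18:H3→d19:-→d20:-→d21:-→d22:-→d23:-→d24:H4 -> H4
  lookup 124.195.115.2: bits 011111001100001101110011 walk d0:H2→d1:-→d2:-→d3:-→d4:-→d5:-→d6:-→d7:-→d8:-→d9:-→d10:-→d11:-→d12:H0→d13:-→d14:-→d15:-→d16:-→d17:-→d18:H3→d19:-→d20:-→d21:-→d22:-→d23:-→d24:H4 -> H4
  lookup 124.197.236.83: bits 0111110011000 walk d0:H2→d1:-→d2:-→d3:-→d4:-→d5:-→d6:-→d7:-→d8:-→d9:-→d10:-→d11:-→d12:H0→d13:- -> H0
  + 0.0.0.0/1 (H2) depth=1
  - 0.0.0.0/1 clear@1
  lookup 144.58.32.82: bits 1 walk d0:H2→d1:- -> H2
  - 0.0.0.0/0 clear@0
  lookup 25.80.4.50: bits 0001100101010000000001000011 walk d0:-→d1:-→d2:-→d3:-→d4:-→d5:H2→d6:-→d7:-→d8:-→d9:-→d10:-→d11:-→d12:-→d13:-→d14:-→d15:-→d16:-→d17:-→d18:-→d19:-→d20:-→d21:-→d22:-→d23:-→d24:-→d25:-→d26:-→d27:-→d28:H0 -> H0
  + 173.0.0.0/8 (H2) depth=8
  + 25.0.0.0/9 (H3) depth=9
  lookup 124.195.64.0: bits 011111001100001101 walk d0:-→d1:-→d2:-→d3:-→d4:-→d5:-→d6:-→d7:-→d8:-→d9:-→d10:-→d11:-→d12:H0→d13:-→d14:-→d15:-→d16:-→d17:-→d18:H3 -> H3
  lookup 25.80.4.50: bits 0001100101010000000001000011 walk d0:-→d1:-→d2:-→d3:-→d4:-→d5:H2→d6:-→d7:-→d8:-→d9:H3→d10:-→d11:-→d12:-→d13:-→d14:-→d15:-→d16:-→d17:-→d18:-→d19:-→d20:-→d21:-→d22:-→d23:-→d24:-→d25:-→d26:-→d27:-→d28:H0 -> H0
  lookup 25.80.4.48: bits 0001100101010000000001000011 walk d0:-→d1:-→d2:-→d3:-→d4:-→d5:H2→d6:-→d7:-→d8:-→d9:H3→d10:-→d11:-→d12:-→d13:-→d14:-→d15:-→d16:-→d17:-→d18:-→d19:-→d20:-→d21:-→d22:-→d23:-→d24:-→d25:-→d26:-→d27:-→d28:H0 -> H0
  lookup 192.0.0.4: bits 11000000 walk d0:-→d1:-→d2:-→d3:-→d4:-→d5:-→d6:-→d7:-→d8:H6 -> H6
  + 192.0.0.0/8 (H3) depth=8
  + 173.112.0.0/12 (H3) depth=12
  + 124.195.0.0/16 (H2) depth=16
  - 25.80.4.48/28 clear@28
  - 124.195.115.0/24 clear@24
  lookup 173.0.0.1: bits 101011010 walk d0:-→d1:-→d2:-→d3:-→d4:-→d5:-→d6:-→d7:-→d8:H2→d9:- -> H2
  lookup 124.192.112.204: bits 01111100110000 walk d0:-→d1:-→d2:-→d3:-→d4:-→d5:-→d6:-→d7:-→d8:-→d9:-→d10:-→d11:-→d12:H0→d13:-→d14:- -> H0
  - 24.0.0.0/5 clear@5
  + 25.80.4.32/27 (H3) depth=27
  + 124.0.0.0/8 (H4) depth=8

== LOOKUPS ==
["H0","H4","H4","H0","H2","H0","H3","H0","H0","H6","H2","H0"]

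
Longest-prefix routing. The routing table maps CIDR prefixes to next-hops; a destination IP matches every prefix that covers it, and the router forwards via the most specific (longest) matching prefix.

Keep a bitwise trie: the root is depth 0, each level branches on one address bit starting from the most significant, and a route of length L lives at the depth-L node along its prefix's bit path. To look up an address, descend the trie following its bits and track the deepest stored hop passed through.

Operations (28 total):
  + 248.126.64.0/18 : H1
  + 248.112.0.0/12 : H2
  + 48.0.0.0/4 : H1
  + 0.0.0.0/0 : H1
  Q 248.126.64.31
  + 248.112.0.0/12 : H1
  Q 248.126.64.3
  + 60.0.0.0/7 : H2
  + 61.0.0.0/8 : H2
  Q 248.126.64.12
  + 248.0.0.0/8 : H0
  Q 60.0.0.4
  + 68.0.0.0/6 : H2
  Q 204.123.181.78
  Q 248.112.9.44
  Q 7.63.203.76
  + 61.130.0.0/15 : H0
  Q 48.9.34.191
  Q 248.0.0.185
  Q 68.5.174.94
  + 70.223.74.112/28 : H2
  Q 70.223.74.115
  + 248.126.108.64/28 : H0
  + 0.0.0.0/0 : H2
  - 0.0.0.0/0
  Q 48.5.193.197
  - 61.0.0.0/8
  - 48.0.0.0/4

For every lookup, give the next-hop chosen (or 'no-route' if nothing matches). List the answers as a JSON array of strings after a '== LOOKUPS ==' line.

Trace:
  + 248.126.64.0/18 (H1) depth=18
  + 248.112.0.0/12 (H2) depth=12
  + 48.0.0.0/4 (H1) depth=4
  + 0.0.0.0/0 (H1) depth=0
  lookup 248.126.64.31: bits 111110000111111001 walk d0:H1→d1:-→d2:-→d3:-→d4:-→d5:-→d6:-→d7:-→d8:-→d9:-→d10:-→d11:-→d12:H2→d13:-→d14:-→d15:-→d16:-→d17:-→d18:H1 -> H1
  + 248.112.0.0/12 (H1) depth=12
  lookup 248.126.64.3: bits 111110000111111001 walk d0:H1→d1:-→d2:-→d3:-→d4:-→d5:-→d6:-→d7:-→d8:-→d9:-→d10:-→d11:-→d12:H1→d13:-→d14:-→d15:-→d16:-→d17:-→d18:H1 -> H1
  + 60.0.0.0/7 (H2) depth=7
  + 61.0.0.0/8 (H2) depth=8
  lookup 248.126.64.12: bits 111110000111111001 walk d0:H1→d1:-→d2:-→d3:-→d4:-→d5:-→d6:-→d7:-→d8:-→d9:-→d10:-→d11:-→d12:H1→d13:-→d14:-→d15:-→d16:-→d17:-→d18:H1 -> H1
  + 248.0.0.0/8 (H0) depth=8
  lookup 60.0.0.4: bits 0011110 walk d0:H1→d1:-→d2:-→d3:-→d4:H1→d5:-→d6:-→d7:H2 -> H2
  + 68.0.0.0/6 (H2) depth=6
  lookup 204.123.181.78: bits 11 walk d0:H1→d1:-→d2:- -> H1
  lookup 248.112.9.44: bits 111110000111 walk d0:H1→d1:-→d2:-→d3:-→d4:-→d5:-→d6:-→d7:-→d8:H0→d9:-→d10:-→d11:-→d12:H1 -> H1
  lookup 7.63.203.76: bits 00 walk d0:H1→d1:-→d2:- -> H1
  + 61.130.0.0/15 (H0) depth=15
  lookup 48.9.34.191: bits 0011 walk d0:H1→d1:-→d2:-→d3:-→d4:H1 -> H1
  lookup 248.0.0.185: bits 111110000 walk d0:H1→d1:-→d2:-→d3:-→d4:-→d5:-→d6:-→d7:-→d8:H0→d9:- -> H0
  lookup 68.5.174.94: bits 010001 walk d0:H1→d1:-→d2:-→d3:-→d4:-→d5:-→d6:H2 -> H2
  + 70.223.74.112/28 (H2) depth=28
  lookup 70.223.74.115: bits 0100011011011111010010100111 walk d0:H1→d1:-→d2:-→d3:-→d4:-→d5:-→d6:H2→d7:-→d8:-→d9:-→d10:-→d11:-→d12:-→d13:-→d14:-→d15:-→d16:-→d17:-→d18:-→d19:-→d20:-→d21:-→d22:-→d23:-→d24:-→d25:-→d26:-→d27:-→d28:H2 -> H2
  + 248.126.108.64/28 (H0) depth=28
  + 0.0.0.0/0 (H2) depth=0
  del 0.0.0.0/0 (clear depth 0)
  lookup 48.5.193.197: bits 0011 walk d0:-→d1:-→d2:-→d3:-→d4:H1 -> H1
  del 61.0.0.0/8 (clear depth 8)
  del 48.0.0.0/4 (clear depth 4)

== LOOKUPS ==
["H1","H1","H1","H2","H1","H1","H1","H1","H0","H2","H2","H1"]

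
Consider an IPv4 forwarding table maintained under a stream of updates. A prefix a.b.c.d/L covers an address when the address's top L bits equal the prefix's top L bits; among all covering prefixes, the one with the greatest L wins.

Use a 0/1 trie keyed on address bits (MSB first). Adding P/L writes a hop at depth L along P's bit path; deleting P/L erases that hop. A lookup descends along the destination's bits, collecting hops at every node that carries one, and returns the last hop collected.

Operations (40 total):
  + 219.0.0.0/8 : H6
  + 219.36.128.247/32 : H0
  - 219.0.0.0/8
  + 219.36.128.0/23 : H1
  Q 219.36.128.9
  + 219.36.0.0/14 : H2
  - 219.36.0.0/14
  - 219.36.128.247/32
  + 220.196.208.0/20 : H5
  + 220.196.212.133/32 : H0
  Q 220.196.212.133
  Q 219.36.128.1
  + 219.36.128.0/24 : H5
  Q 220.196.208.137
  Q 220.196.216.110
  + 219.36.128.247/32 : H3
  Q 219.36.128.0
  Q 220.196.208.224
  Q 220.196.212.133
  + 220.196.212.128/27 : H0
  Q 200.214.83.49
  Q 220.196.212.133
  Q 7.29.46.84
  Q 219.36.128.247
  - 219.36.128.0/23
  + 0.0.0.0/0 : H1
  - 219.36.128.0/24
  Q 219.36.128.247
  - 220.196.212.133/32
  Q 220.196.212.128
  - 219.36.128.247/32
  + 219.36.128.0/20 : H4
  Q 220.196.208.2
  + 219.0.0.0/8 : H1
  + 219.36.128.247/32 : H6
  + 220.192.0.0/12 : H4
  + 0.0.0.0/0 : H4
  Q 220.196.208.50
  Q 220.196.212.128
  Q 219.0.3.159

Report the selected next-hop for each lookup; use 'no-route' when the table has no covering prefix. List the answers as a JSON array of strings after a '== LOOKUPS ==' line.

Process each operation:
  add 219.0.0.0/8 -> H6 at depth 8
  add 219.36.128.247/32 -> H0 at depth 32
  - 219.0.0.0/8 clear@8
  add 219.36.128.0/23 -> H1 at depth 23
  ? 219.36.128.9  path d0:-→d1:-→d2:-→d3:-→d4:-→d5:-→d6:-→d7:-→d8:-→d9:-→d10:-→d11:-→d12:-→d13:-→d14:-→d15:-→d16:-→d17:-→d18:-→d19:-→d20:-→d21:-→d22:-→d23:H1→d24:-  best=H1
  add 219.36.0.0/14 -> H2 at depth 14
  - 219.36.0.0/14 clear@14
  - 219.36.128.247/32 clear@32
  add 220.196.208.0/20 -> H5 at depth 20
  add 220.196.212.133/32 -> H0 at depth 32
  ? 220.196.212.133  path d0:-→d1:-→d2:-→d3:-→d4:-→d5:-→d6:-→d7:-→d8:-→d9:-→d10:-→d11:-→d12:-→d13:-→d14:-→d15:-→d16:-→d17:-→d18:-→d19:-→d20:H5→d21:-→d22:-→d23:-→d24:-→d25:-→d26:-→d27:-→d28:-→d29:-→d30:-→d31:-→d32:H0  best=H0
  ? 219.36.128.1  path d0:-→d1:-→d2:-→d3:-→d4:-→d5:-→d6:-→d7:-→d8:-→d9:-→d10:-→d11:-→d12:-→d13:-→d14:-→d15:-→d16:-→d17:-→d18:-→d19:-→d20:-→d21:-→d22:-→d23:H1→d24:-  best=H1
  add 219.36.128.0/24 -> H5 at depth 24
  ? 220.196.208.137  path d0:-→d1:-→d2:-→d3:-→d4:-→d5:-→d6:-→d7:-→d8:-→d9:-→d10:-→d11:-→d12:-→d13:-→d14:-→d15:-→d16:-→d17:-→d18:-→d19:-→d20:H5→d21:-  best=H5
  ? 220.196.216.110  path d0:-→d1:-→d2:-→d3:-→d4:-→d5:-→d6:-→d7:-→d8:-→d9:-→d10:-→d11:-→d12:-→d13:-→d14:-→d15:-→d16:-→d17:-→d18:-→d19:-→d20:H5  best=H5
  add 219.36.128.247/32 -> H3 at depth 32
  ? 219.36.128.0  path d0:-→d1:-→d2:-→d3:-→d4:-→d5:-→d6:-→d7:-→d8:-→d9:-→d10:-→d11:-→d12:-→d13:-→d14:-→d15:-→d16:-→d17:-→d18:-→d19:-→d20:-→d21:-→d22:-→d23:H1→d24:H5  best=H5
  ? 220.196.208.224  path d0:-→d1:-→d2:-→d3:-→d4:-→d5:-→d6:-→d7:-→d8:-→d9:-→d10:-→d11:-→d12:-→d13:-→d14:-→d15:-→d16:-→d17:-→d18:-→d19:-→d20:H5→d21:-  best=H5
  ? 220.196.212.133  path d0:-→d1:-→d2:-→d3:-→d4:-→d5:-→d6:-→d7:-→d8:-→d9:-→d10:-→d11:-→d12:-→d13:-→d14:-→d15:-→d16:-→d17:-→d18:-→d19:-→d20:H5→d21:-→d22:-→d23:-→d24:-→d25:-→d26:-→d27:-→d28:-→d29:-→d30:-→d31:-→d32:H0  best=H0
  add 220.196.212.128/27 -> H0 at depth 27
  ? 200.214.83.49  path d0:-→d1:-→d2:-→d3:-  best=no-route
  ? 220.196.212.133  path d0:-→d1:-→d2:-→d3:-→d4:-→d5:-→d6:-→d7:-→d8:-→d9:-→d10:-→d11:-→d12:-→d13:-→d14:-→d15:-→d16:-→d17:-→d18:-→d19:-→d20:H5→d21:-→d22:-→d23:-→d24:-→d25:-→d26:-→d27:H0→d28:-→d29:-→d30:-→d31:-→d32:H0  best=H0
  ? 7.29.46.84  path d0:-  best=no-route
  ? 219.36.128.247  path d0:-→d1:-→d2:-→d3:-→d4:-→d5:-→d6:-→d7:-→d8:-→d9:-→d10:-→d11:-→d12:-→d13:-→d14:-→d15:-→d16:-→d17:-→d18:-→d19:-→d20:-→d21:-→d22:-→d23:H1→d24:H5→d25:-→d26:-→d27:-→d28:-→d29:-→d30:-→d31:-→d32:H3  best=H3
  - 219.36.128.0/23 clear@23
  add 0.0.0.0/0 -> H1 at depth 0
  - 219.36.128.0/24 clear@24
  ? 219.36.128.247  path d0:H1→d1:-→d2:-→d3:-→d4:-→d5:-→d6:-→d7:-→d8:-→d9:-→d10:-→d11:-→d12:-→d13:-→d14:-→d15:-→d16:-→d17:-→d18:-→d19:-→d20:-→d21:-→d22:-→d23:-→d24:-→d25:-→d26:-→d27:-→d28:-→d29:-→d30:-→d31:-→d32:H3  best=H3
  - 220.196.212.133/32 clear@32
  ? 220.196.212.128  path d0:H1→d1:-→d2:-→d3:-→d4:-→d5:-→d6:-→d7:-→d8:-→d9:-→d10:-→d11:-→d12:-→d13:-→d14:-→d15:-→d16:-→d17:-→d18:-→d19:-→d20:H5→d21:-→d22:-→d23:-→d24:-→d25:-→d26:-→d27:H0→d28:-→d29:-  best=H0
  - 219.36.128.247/32 clear@32
  add 219.36.128.0/20 -> H4 at depth 20
  ? 220.196.208.2  path d0:H1→d1:-→d2:-→d3:-→d4:-→d5:-→d6:-→d7:-→d8:-→d9:-→d10:-→d11:-→d12:-→d13:-→d14:-→d15:-→d16:-→d17:-→d18:-→d19:-→d20:H5→d21:-  best=H5
  add 219.0.0.0/8 -> H1 at depth 8
  add 219.36.128.247/32 -> H6 at depth 32
  add 220.192.0.0/12 -> H4 at depth 12
  add 0.0.0.0/0 -> H4 at depth 0
  ? 220.196.208.50  path d0:H4→d1:-→d2:-→d3:-→d4:-→d5:-→d6:-→d7:-→d8:-→d9:-→d10:-→d11:-→d12:H4→d13:-→d14:-→d15:-→d16:-→d17:-→d18:-→d19:-→d20:H5→d21:-  best=H5
  ? 220.196.212.128  path d0:H4→d1:-→d2:-→d3:-→d4:-→d5:-→d6:-→d7:-→d8:-→d9:-→d10:-→d11:-→d12:H4→d13:-→d14:-→d15:-→d16:-→d17:-→d18:-→d19:-→d20:H5→d21:-→d22:-→d23:-→d24:-→d25:-→d26:-→d27:H0→d28:-→d29:-  best=H0
  ? 219.0.3.159  path d0:H4→d1:-→d2:-→d3:-→d4:-→d5:-→d6:-→d7:-→d8:H1→d9:-→d10:-  best=H1

== LOOKUPS ==
["H1","H0","H1","H5","H5","H5","H5","H0","no-route","H0","no-route","H3","H3","H0","H5","H5","H0","H1"]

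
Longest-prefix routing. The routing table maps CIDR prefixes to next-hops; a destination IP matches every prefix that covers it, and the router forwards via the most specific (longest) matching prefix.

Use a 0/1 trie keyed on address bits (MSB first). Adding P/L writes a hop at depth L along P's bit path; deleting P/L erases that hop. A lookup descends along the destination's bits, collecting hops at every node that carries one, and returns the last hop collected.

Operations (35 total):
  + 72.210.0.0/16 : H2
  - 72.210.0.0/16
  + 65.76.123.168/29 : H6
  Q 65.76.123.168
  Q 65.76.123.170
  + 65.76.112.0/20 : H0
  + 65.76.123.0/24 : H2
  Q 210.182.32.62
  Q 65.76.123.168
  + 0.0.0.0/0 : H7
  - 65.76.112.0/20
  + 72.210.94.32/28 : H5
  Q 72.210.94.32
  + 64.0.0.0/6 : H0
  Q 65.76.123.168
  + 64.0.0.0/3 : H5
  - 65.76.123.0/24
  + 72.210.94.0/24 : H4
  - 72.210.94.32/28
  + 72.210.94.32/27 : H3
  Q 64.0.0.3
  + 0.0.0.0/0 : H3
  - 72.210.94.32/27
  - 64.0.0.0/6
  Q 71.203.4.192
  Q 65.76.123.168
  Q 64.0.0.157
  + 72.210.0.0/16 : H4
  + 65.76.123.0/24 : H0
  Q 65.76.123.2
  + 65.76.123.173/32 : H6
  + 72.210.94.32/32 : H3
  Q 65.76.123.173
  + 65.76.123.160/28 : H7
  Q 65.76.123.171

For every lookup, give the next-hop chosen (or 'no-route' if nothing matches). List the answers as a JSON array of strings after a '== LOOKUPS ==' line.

Process each operation:
  + 72.210.0.0/16 (H2) depth=16
  - 72.210.0.0/16 clear@16
  + 65.76.123.168/29 (H6) depth=29
  Q 65.76.123.168: descend 01000001010011000111101110101 ; hops seen [H6] ; pick H6
  Q 65.76.123.170: descend 01000001010011000111101110101 ; hops seen [H6] ; pick H6
  + 65.76.112.0/20 (H0) depth=20
  + 65.76.123.0/24 (H2) depth=24
  Q 210.182.32.62: descend ε ; hops seen [∅] ; pick no-route
  Q 65.76.123.168: descend 01000001010011000111101110101 ; hops seen [H0,H2,H6] ; pick H6
  + 0.0.0.0/0 (H7) depth=0
  - 65.76.112.0/20 clear@20
  + 72.210.94.32/28 (H5) depth=28
  Q 72.210.94.32: descend 0100100011010010010111100010 ; hops seen [H7,H5] ; pick H5
  + 64.0.0.0/6 (H0) depth=6
  Q 65.76.123.168: descend 01000001010011000111101110101 ; hops seen [H7,H0,H2,H6] ; pick H6
  + 64.0.0.0/3 (H5) depth=3
  - 65.76.123.0/24 clear@24
  + 72.210.94.0/24 (H4) depth=24
  - 72.210.94.32/28 clear@28
  + 72.210.94.32/27 (H3) depth=27
  Q 64.0.0.3: descend 0100000 ; hops seen [H7,H5,H0] ; pick H0
  + 0.0.0.0/0 (H3) depth=0
  - 72.210.94.32/27 clear@27
  - 64.0.0.0/6 clear@6
  Q 71.203.4.192: descend 01000 ; hops seen [H3,H5] ; pick H5
  Q 65.76.123.168: descend 01000001010011000111101110101 ; hops seen [H3,H5,H6] ; pick H6
  Q 64.0.0.157: descend 0100000 ; hops seen [H3,H5] ; pick H5
  + 72.210.0.0/16 (H4) depth=16
  + 65.76.123.0/24 (H0) depth=24
  Q 65.76.123.2: descend 010000010100110001111011 ; hops seen [H3,H5,H0] ; pick H0
  + 65.76.123.173/32 (H6) depth=32
  + 72.210.94.32/32 (H3) depth=32
  Q 65.76.123.173: descend 01000001010011000111101110101101 ; hops seen [H3,H5,H0,H6,H6] ; pick H6
  + 65.76.123.160/28 (H7) depth=28
  Q 65.76.123.171: descend 01000001010011000111101110101 ; hops seen [H3,H5,H0,H7,H6] ; pick H6

== LOOKUPS ==
["H6","H6","no-route","H6","H5","H6","H0","H5","H6","H5","H0","H6","H6"]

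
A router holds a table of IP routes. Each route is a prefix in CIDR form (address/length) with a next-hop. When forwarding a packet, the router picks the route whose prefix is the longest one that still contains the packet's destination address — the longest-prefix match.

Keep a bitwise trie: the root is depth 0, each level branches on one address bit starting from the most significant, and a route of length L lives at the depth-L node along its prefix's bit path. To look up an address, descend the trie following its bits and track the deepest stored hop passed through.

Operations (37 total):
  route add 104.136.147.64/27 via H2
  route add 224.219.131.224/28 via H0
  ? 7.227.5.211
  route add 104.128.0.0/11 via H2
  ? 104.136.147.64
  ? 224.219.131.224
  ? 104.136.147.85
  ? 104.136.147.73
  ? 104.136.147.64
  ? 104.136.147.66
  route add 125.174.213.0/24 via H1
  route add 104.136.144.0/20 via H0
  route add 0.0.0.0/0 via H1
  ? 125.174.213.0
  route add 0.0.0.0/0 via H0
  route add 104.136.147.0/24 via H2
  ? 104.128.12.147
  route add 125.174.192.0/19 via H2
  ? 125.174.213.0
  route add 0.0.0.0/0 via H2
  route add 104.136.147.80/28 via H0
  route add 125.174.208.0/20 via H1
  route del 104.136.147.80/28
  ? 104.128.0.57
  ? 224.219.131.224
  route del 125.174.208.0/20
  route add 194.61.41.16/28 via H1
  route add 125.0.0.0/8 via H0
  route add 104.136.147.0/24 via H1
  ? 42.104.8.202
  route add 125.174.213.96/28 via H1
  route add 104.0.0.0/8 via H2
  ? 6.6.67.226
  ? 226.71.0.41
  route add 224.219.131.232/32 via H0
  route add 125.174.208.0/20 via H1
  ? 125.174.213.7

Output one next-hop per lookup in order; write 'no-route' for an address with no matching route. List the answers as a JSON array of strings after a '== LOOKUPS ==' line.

Process each operation:
  add 104.136.147.64/27 -> H2 at depth 27
  add 224.219.131.224/28 -> H0 at depth 28
  lookup 7.227.5.211: bits 0 walk d0:-→d1:- -> no-route
  add 104.128.0.0/11 -> H2 at depth 11
  lookup 104.136.147.64: bits 011010001000100010010011010 walk d0:-→d1:-→d2:-→d3:-→d4:-→d5:-→d6:-→d7:-→d8:-→d9:-→d10:-→d11:H2→d12:-→d13:-→d14:-→d15:-→d16:-→d17:-→d18:-→d19:-→d20:-→d21:-→d22:-→d23:-→d24:-→d25:-→d26:-→d27:H2 -> H2
  lookup 224.219.131.224: bits 1110000011011011100000111110 walk d0:-→d1:-→d2:-→d3:-→d4:-→d5:-→d6:-→d7:-→d8:-→d9:-→d10:-→d11:-→d12:-→d13:-→d14:-→d15:-→d16:-→d17:-→d18:-→d19:-→d20:-→d21:-→d22:-→d23:-→d24:-→d25:-→d26:-→d27:-→d28:H0 -> H0
  lookup 104.136.147.85: bits 011010001000100010010011010 walk d0:-→d1:-→d2:-→d3:-→d4:-→d5:-→d6:-→d7:-→d8:-→d9:-→d10:-→d11:H2→d12:-→d13:-→d14:-→d15:-→d16:-→d17:-→d18:-→d19:-→d20:-→d21:-→d22:-→d23:-→d24:-→d25:-→d26:-→d27:H2 -> H2
  lookup 104.136.147.73: bits 011010001000100010010011010 walk d0:-→d1:-→d2:-→d3:-→d4:-→d5:-→d6:-→d7:-→d8:-→d9:-→d10:-→d11:H2→d12:-→d13:-→d14:-→d15:-→d16:-→d17:-→d18:-→d19:-→d20:-→d21:-→d22:-→d23:-→d24:-→d25:-→d26:-→d27:H2 -> H2
  lookup 104.136.147.64: bits 011010001000100010010011010 walk d0:-→d1:-→d2:-→d3:-→d4:-→d5:-→d6:-→d7:-→d8:-→d9:-→d10:-→d11:H2→d12:-→d13:-→d14:-→d15:-→d16:-→d17:-→d18:-→d19:-→d20:-→d21:-→d22:-→d23:-→d24:-→d25:-→d26:-→d27:H2 -> H2
  lookup 104.136.147.66: bits 011010001000100010010011010 walk d0:-→d1:-→d2:-→d3:-→d4:-→d5:-→d6:-→d7:-→d8:-→d9:-→d10:-→d11:H2→d12:-→d13:-→d14:-→d15:-→d16:-→d17:-→d18:-→d19:-→d20:-→d21:-→d22:-→d23:-→d24:-→d25:-→d26:-→d27:H2 -> H2
  add 125.174.213.0/24 -> H1 at depth 24
  add 104.136.144.0/20 -> H0 at depth 20
  add 0.0.0.0/0 -> H1 at depth 0
  lookup 125.174.213.0: bits 011111011010111011010101 walk d0:H1→d1:-→d2:-→d3:-→d4:-→d5:-→d6:-→d7:-→d8:-→d9:-→d10:-→d11:-→d12:-→d13:-→d14:-→d15:-→d16:-→d17:-→d18:-→d19:-→d20:-→d21:-→d22:-→d23:-→d24:H1 -> H1
  add 0.0.0.0/0 -> H0 at depth 0
  add 104.136.147.0/24 -> H2 at depth 24
  lookup 104.128.12.147: bits 011010001000 walk d0:H0→d1:-→d2:-→d3:-→d4:-→d5:-→d6:-→d7:-→d8:-→d9:-→d10:-→d11:H2→d12:- -> H2
  add 125.174.192.0/19 -> H2 at depth 19
  lookup 125.174.213.0: bits 011111011010111011010101 walk d0:H0→d1:-→d2:-→d3:-→d4:-→d5:-→d6:-→d7:-→d8:-→d9:-→d10:-→d11:-→d12:-→d13:-→d14:-→d15:-→d16:-→d17:-→d18:-→d19:H2→d20:-→d21:-→d22:-→d23:-→d24:H1 -> H1
  add 0.0.0.0/0 -> H2 at depth 0
  add 104.136.147.80/28 -> H0 at depth 28
  add 125.174.208.0/20 -> H1 at depth 20
  - 104.136.147.80/28 clear@28
  lookup 104.128.0.57: bits 011010001000 walk d0:H2→d1:-→d2:-→d3:-→d4:-→d5:-→d6:-→d7:-→d8:-→d9:-→d10:-→d11:H2→d12:- -> H2
  lookup 224.219.131.224: bits 1110000011011011100000111110 walk d0:H2→d1:-→d2:-→d3:-→d4:-→d5:-→d6:-→d7:-→d8:-→d9:-→d10:-→d11:-→d12:-→d13:-→d14:-→d15:-→d16:-→d17:-→d18:-→d19:-→d20:-→d21:-→d22:-→d23:-→d24:-→d25:-→d26:-→d27:-→d28:H0 -> H0
  - 125.174.208.0/20 clear@20
  add 194.61.41.16/28 -> H1 at depth 28
  add 125.0.0.0/8 -> H0 at depth 8
  add 104.136.147.0/24 -> H1 at depth 24
  lookup 42.104.8.202: bits 0 walk d0:H2→d1:- -> H2
  add 125.174.213.96/28 -> H1 at depth 28
  add 104.0.0.0/8 -> H2 at depth 8
  lookup 6.6.67.226: bits 0 walk d0:H2→d1:- -> H2
  lookup 226.71.0.41: bits 111000 walk d0:H2→d1:-→d2:-→d3:-→d4:-→d5:-→d6:- -> H2
  add 224.219.131.232/32 -> H0 at depth 32
  add 125.174.208.0/20 -> H1 at depth 20
  lookup 125.174.213.7: bits 0111110110101110110101010 walk d0:H2→d1:-→d2:-→d3:-→d4:-→d5:-→d6:-→d7:-→d8:H0→d9:-→d10:-→d11:-→d12:-→d13:-→d14:-→d15:-→d16:-→d17:-→d18:-→d19:H2→d20:H1→d21:-→d22:-→d23:-→d24:H1→d25:- -> H1

== LOOKUPS ==
["no-route","H2","H0","H2","H2","H2","H2","H1","H2","H1","H2","H0","H2","H2","H2","H1"]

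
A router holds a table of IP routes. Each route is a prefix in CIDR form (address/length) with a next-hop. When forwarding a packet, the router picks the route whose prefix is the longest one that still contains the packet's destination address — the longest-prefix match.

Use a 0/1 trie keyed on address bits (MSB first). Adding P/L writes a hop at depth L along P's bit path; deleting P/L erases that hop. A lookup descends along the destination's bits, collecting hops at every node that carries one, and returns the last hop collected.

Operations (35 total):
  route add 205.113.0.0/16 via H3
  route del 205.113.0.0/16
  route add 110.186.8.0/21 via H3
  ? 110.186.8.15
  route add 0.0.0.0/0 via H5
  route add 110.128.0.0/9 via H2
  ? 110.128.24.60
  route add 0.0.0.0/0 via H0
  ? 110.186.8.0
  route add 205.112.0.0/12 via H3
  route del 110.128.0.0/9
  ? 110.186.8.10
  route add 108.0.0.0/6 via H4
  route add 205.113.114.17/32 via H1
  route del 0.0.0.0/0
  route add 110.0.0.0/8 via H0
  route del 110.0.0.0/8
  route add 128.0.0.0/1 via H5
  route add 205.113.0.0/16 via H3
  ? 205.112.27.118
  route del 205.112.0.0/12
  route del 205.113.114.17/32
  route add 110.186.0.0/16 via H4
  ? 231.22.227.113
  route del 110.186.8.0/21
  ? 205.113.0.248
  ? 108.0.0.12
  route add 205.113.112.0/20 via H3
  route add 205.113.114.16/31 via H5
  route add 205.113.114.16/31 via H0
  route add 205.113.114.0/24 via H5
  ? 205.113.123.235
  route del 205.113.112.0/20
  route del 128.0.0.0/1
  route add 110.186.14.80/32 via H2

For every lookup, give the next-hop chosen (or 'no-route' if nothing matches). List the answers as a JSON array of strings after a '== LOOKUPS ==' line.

Trace:
  add 205.113.0.0/16 -> H3 at depth 16
  del 205.113.0.0/16 (clear depth 16)
  add 110.186.8.0/21 -> H3 at depth 21
  Q 110.186.8.15: descend 011011101011101000001 ; hops seen [H3] ; pick H3
  add 0.0.0.0/0 -> H5 at depth 0
  add 110.128.0.0/9 -> H2 at depth 9
  Q 110.128.24.60: descend 0110111010 ; hops seen [H5,H2] ; pick H2
  add 0.0.0.0/0 -> H0 at depth 0
  Q 110.186.8.0: descend 011011101011101000001 ; hops seen [H0,H2,H3] ; pick H3
  add 205.112.0.0/12 -> H3 at depth 12
  del 110.128.0.0/9 (clear depth 9)
  Q 110.186.8.10: descend 011011101011101000001 ; hops seen [H0,H3] ; pick H3
  add 108.0.0.0/6 -> H4 at depth 6
  add 205.113.114.17/32 -> H1 at depth 32
  del 0.0.0.0/0 (clear depth 0)
  add 110.0.0.0/8 -> H0 at depth 8
  del 110.0.0.0/8 (clear depth 8)
  add 128.0.0.0/1 -> H5 at depth 1
  add 205.113.0.0/16 -> H3 at depth 16
  Q 205.112.27.118: descend 110011010111000 ; hops seen [H5,H3] ; pick H3
  del 205.112.0.0/12 (clear depth 12)
  del 205.113.114.17/32 (clear depth 32)
  add 110.186.0.0/16 -> H4 at depth 16
  Q 231.22.227.113: descend 11 ; hops seen [H5] ; pick H5
  del 110.186.8.0/21 (clear depth 21)
  Q 205.113.0.248: descend 11001101011100010 ; hops seen [H5,H3] ; pick H3
  Q 108.0.0.12: descend 011011 ; hops seen [H4] ; pick H4
  add 205.113.112.0/20 -> H3 at depth 20
  add 205.113.114.16/31 -> H5 at depth 31
  add 205.113.114.16/31 -> H0 at depth 31
  add 205.113.114.0/24 -> H5 at depth 24
  Q 205.113.123.235: descend 11001101011100010111 ; hops seen [H5,H3,H3] ; pick H3
  del 205.113.112.0/20 (clear depth 20)
  del 128.0.0.0/1 (clear depth 1)
  add 110.186.14.80/32 -> H2 at depth 32

== LOOKUPS ==
["H3","H2","H3","H3","H3","H5","H3","H4","H3"]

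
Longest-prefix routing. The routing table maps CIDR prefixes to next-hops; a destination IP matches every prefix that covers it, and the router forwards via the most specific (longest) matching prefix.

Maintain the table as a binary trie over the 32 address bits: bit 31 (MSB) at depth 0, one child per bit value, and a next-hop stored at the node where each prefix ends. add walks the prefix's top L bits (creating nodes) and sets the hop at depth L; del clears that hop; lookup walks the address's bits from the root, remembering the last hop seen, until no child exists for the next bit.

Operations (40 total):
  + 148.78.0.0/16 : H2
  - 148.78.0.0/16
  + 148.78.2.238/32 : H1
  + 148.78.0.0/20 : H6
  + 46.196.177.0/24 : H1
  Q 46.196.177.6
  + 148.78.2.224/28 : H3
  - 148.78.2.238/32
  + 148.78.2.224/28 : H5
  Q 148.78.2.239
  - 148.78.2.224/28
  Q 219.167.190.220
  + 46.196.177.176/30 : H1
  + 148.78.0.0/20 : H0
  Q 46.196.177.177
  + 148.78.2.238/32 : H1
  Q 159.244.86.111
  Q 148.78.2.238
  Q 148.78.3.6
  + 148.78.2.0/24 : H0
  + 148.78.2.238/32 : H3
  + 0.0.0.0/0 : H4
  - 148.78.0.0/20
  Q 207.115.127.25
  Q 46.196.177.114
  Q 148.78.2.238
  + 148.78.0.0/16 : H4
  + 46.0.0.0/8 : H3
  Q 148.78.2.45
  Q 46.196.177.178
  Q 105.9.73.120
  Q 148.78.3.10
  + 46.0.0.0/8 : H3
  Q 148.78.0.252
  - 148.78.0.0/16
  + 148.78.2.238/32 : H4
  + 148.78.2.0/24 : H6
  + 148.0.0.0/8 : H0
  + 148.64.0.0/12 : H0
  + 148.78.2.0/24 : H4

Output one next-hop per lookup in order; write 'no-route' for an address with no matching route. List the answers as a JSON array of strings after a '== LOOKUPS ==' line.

Trace:
  + 148.78.0.0/16 (H2) depth=16
  - 148.78.0.0/16 clear@16
  + 148.78.2.238/32 (H1) depth=32
  + 148.78.0.0/20 (H6) depth=20
  + 46.196.177.0/24 (H1) depth=24
  lookup 46.196.177.6: bits 001011101100010010110001 walk d0:-→d1:-→d2:-→d3:-→d4:-→d5:-→d6:-→d7:-→d8:-→d9:-→d10:-→d11:-→d12:-→d13:-→d14:-→d15:-→d16:-→d17:-→d18:-→d19:-→d20:-→d21:-→d22:-→d23:-→d24:H1 -> H1
  + 148.78.2.224/28 (H3) depth=28
  - 148.78.2.238/32 clear@32
  + 148.78.2.224/28 (H5) depth=28
  lookup 148.78.2.239: bits 1001010001001110000000101110111 walk d0:-→d1:-→d2:-→d3:-→d4:-→d5:-→d6:-→d7:-→d8:-→d9:-→d10:-→d11:-→d12:-→d13:-→d14:-→d15:-→d16:-→d17:-→d18:-→d19:-→d20:H6→d21:-→d22:-→d23:-→d24:-→d25:-→d26:-→d27:-→d28:H5→d29:-→d30:-→d31:- -> H5
  - 148.78.2.224/28 clear@28
  lookup 219.167.190.220: bits 1 walk d0:-→d1:- -> no-route
  + 46.196.177.176/30 (H1) depth=30
  + 148.78.0.0/20 (H0) depth=20
  lookup 46.196.177.177: bits 001011101100010010110001101100 walk d0:-→d1:-→d2:-→d3:-→d4:-→d5:-→d6:-→d7:-→d8:-→d9:-→d10:-→d11:-→d12:-→d13:-→d14:-→d15:-→d16:-→d17:-→d18:-→d19:-→d20:-→d21:-→d22:-→d23:-→d24:H1→d25:-→d26:-→d27:-→d28:-→d29:-→d30:H1 -> H1
  + 148.78.2.238/32 (H1) depth=32
  lookup 159.244.86.111: bits 1001 walk d0:-→d1:-→d2:-→d3:-→d4:- -> no-route
  lookup 148.78.2.238: bits 10010100010011100000001011101110 walk d0:-→d1:-→d2:-→d3:-→d4:-→d5:-→d6:-→d7:-→d8:-→d9:-→d10:-→d11:-→d12:-→d13:-→d14:-→d15:-→d16:-→d17:-→d18:-→d19:-→d20:H0→d21:-→d22:-→d23:-→d24:-→d25:-→d26:-→d27:-→d28:-→d29:-→d30:-→d31:-→d32:H1 -> H1
  lookup 148.78.3.6: bits 10010100010011100000001 walk d0:-→d1:-→d2:-→d3:-→d4:-→d5:-→d6:-→d7:-→d8:-→d9:-→d10:-→d11:-→d12:-→d13:-→d14:-→d15:-→d16:-→d17:-→d18:-→d19:-→d20:H0→d21:-→d22:-→d23:- -> H0
  + 148.78.2.0/24 (H0) depth=24
  + 148.78.2.238/32 (H3) depth=32
  + 0.0.0.0/0 (H4) depth=0
  - 148.78.0.0/20 clear@20
  lookup 207.115.127.25: bits 1 walk d0:H4→d1:- -> H4
  lookup 46.196.177.114: bits 001011101100010010110001 walk d0:H4→d1:-→d2:-→d3:-→d4:-→d5:-→d6:-→d7:-→d8:-→d9:-→d10:-→d11:-→d12:-→d13:-→d14:-→d15:-→d16:-→d17:-→d18:-→d19:-→d20:-→d21:-→d22:-→d23:-→d24:H1 -> H1
  lookup 148.78.2.238: bits 10010100010011100000001011101110 walk d0:H4→d1:-→d2:-→d3:-→d4:-→d5:-→d6:-→d7:-→d8:-→d9:-→d10:-→d11:-→d12:-→d13:-→d14:-→d15:-→d16:-→d17:-→d18:-→d19:-→d20:-→d21:-→d22:-→d23:-→d24:H0→d25:-→d26:-→d27:-→d28:-→d29:-→d30:-→d31:-→d32:H3 -> H3
  + 148.78.0.0/16 (H4) depth=16
  + 46.0.0.0/8 (H3) depth=8
  lookup 148.78.2.45: bits 100101000100111000000010 walk d0:H4→d1:-→d2:-→d3:-→d4:-→d5:-→d6:-→d7:-→d8:-→d9:-→d10:-→d11:-→d12:-→d13:-→d14:-→d15:-→d16:H4→d17:-→d18:-→d19:-→d20:-→d21:-→d22:-→d23:-→d24:H0 -> H0
  lookup 46.196.177.178: bits 001011101100010010110001101100 walk d0:H4→d1:-→d2:-→d3:-→d4:-→d5:-→d6:-→d7:-→d8:H3→d9:-→d10:-→d11:-→d12:-→d13:-→d14:-→d15:-→d16:-→d17:-→d18:-→d19:-→d20:-→d21:-→d22:-→d23:-→d24:H1→d25:-→d26:-→d27:-→d28:-→d29:-→d30:H1 -> H1
  lookup 105.9.73.120: bits 0 walk d0:H4→d1:- -> H4
  lookup 148.78.3.10: bits 10010100010011100000001 walk d0:H4→d1:-→d2:-→d3:-→d4:-→d5:-→d6:-→d7:-→d8:-→d9:-→d10:-→d11:-→d12:-→d13:-→d14:-→d15:-→d16:H4→d17:-→d18:-→d19:-→d20:-→d21:-→d22:-→d23:- -> H4
  + 46.0.0.0/8 (H3) depth=8
  lookup 148.78.0.252: bits 1001010001001110000000 walk d0:H4→d1:-→d2:-→d3:-→d4:-→d5:-→d6:-→d7:-→d8:-→d9:-→d10:-→d11:-→d12:-→d13:-→d14:-→d15:-→d16:H4→d17:-→d18:-→d19:-→d20:-→d21:-→d22:- -> H4
  - 148.78.0.0/16 clear@16
  + 148.78.2.238/32 (H4) depth=32
  + 148.78.2.0/24 (H6) depth=24
  + 148.0.0.0/8 (H0) depth=8
  + 148.64.0.0/12 (H0) depth=12
  + 148.78.2.0/24 (H4) depth=24

== LOOKUPS ==
["H1","H5","no-route","H1","no-route","H1","H0","H4","H1","H3","H0","H1","H4","H4","H4"]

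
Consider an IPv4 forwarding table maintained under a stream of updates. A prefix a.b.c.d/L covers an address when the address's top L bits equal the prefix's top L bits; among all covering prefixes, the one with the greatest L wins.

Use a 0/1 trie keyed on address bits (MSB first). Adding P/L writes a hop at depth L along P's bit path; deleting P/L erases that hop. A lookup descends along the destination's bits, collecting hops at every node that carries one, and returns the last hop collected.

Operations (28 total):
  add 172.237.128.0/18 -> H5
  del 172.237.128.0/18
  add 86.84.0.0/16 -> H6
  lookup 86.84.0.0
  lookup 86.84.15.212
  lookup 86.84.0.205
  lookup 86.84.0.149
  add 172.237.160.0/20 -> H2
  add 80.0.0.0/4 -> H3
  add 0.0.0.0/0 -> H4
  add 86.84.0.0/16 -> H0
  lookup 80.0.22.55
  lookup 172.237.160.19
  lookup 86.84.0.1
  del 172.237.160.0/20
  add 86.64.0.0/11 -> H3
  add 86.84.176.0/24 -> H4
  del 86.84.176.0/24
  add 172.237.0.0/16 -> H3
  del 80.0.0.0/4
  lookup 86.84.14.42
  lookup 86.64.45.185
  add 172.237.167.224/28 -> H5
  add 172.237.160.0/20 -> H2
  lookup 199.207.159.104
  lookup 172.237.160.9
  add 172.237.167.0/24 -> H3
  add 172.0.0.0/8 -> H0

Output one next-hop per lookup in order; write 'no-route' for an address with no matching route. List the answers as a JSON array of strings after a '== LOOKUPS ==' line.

Apply in order:
  + 172.237.128.0/18 (H5) depth=18
  - 172.237.128.0/18 clear@18
  + 86.84.0.0/16 (H6) depth=16
  lookup 86.84.0.0: bits 0101011001010100 walk d0:-→d1:-→d2:-→d3:-→d4:-→d5:-→d6:-→d7:-→d8:-→d9:-→d10:-→d11:-→d12:-→d13:-→d14:-→d15:-→d16:H6 -> H6
  lookup 86.84.15.212: bits 0101011001010100 walk d0:-→d1:-→d2:-→d3:-→d4:-→d5:-→d6:-→d7:-→d8:-→d9:-→d10:-→d11:-→d12:-→d13:-→d14:-→d15:-→d16:H6 -> H6
  lookup 86.84.0.205: bits 0101011001010100 walk d0:-→d1:-→d2:-→d3:-→d4:-→d5:-→d6:-→d7:-→d8:-→d9:-→d10:-→d11:-→d12:-→d13:-→d14:-→d15:-→d16:H6 -> H6
  lookup 86.84.0.149: bits 0101011001010100 walk d0:-→d1:-→d2:-→d3:-→d4:-→d5:-→d6:-→d7:-→d8:-→d9:-→d10:-→d11:-→d12:-→d13:-→d14:-→d15:-→d16:H6 -> H6
  + 172.237.160.0/20 (H2) depth=20
  + 80.0.0.0/4 (H3) depth=4
  + 0.0.0.0/0 (H4) depth=0
  + 86.84.0.0/16 (H0) depth=16
  lookup 80.0.22.55: bits 01010 walk d0:H4→d1:-→d2:-→d3:-→d4:H3→d5:- -> H3
  lookup 172.237.160.19: bits 10101100111011011010 walk d0:H4→d1:-→d2:-→d3:-→d4:-→d5:-→d6:-→d7:-→d8:-→d9:-→d10:-→d11:-→d12:-→d13:-→d14:-→d15:-→d16:-→d17:-→d18:-→d19:-→d20:H2 -> H2
  lookup 86.84.0.1: bits 0101011001010100 walk d0:H4→d1:-→d2:-→d3:-→d4:H3→d5:-→d6:-→d7:-→d8:-→d9:-→d10:-→d11:-→d12:-→d13:-→d14:-→d15:-→d16:H0 -> H0
  - 172.237.160.0/20 clear@20
  + 86.64.0.0/11 (H3) depth=11
  + 86.84.176.0/24 (H4) depth=24
  - 86.84.176.0/24 clear@24
  + 172.237.0.0/16 (H3) depth=16
  - 80.0.0.0/4 clear@4
  lookup 86.84.14.42: bits 0101011001010100 walk d0:H4→d1:-→d2:-→d3:-→d4:-→d5:-→d6:-→d7:-→d8:-→d9:-→d10:-→d11:H3→d12:-→d13:-→d14:-→d15:-→d16:H0 -> H0
  lookup 86.64.45.185: bits 01010110010 walk d0:H4→d1:-→d2:-→d3:-→d4:-→d5:-→d6:-→d7:-→d8:-→d9:-→d10:-→d11:H3 -> H3
  + 172.237.167.224/28 (H5) depth=28
  + 172.237.160.0/20 (H2) depth=20
  lookup 199.207.159.104: bits 1 walk d0:H4→d1:- -> H4
  lookup 172.237.160.9: bits 101011001110110110100 walk d0:H4→d1:-→d2:-→d3:-→d4:-→d5:-→d6:-→d7:-→d8:-→d9:-→d10:-→d11:-→d12:-→d13:-→d14:-→d15:-→d16:H3→d17:-→d18:-→d19:-→d20:H2→d21:- -> H2
  + 172.237.167.0/24 (H3) depth=24
  + 172.0.0.0/8 (H0) depth=8

== LOOKUPS ==
["H6","H6","H6","H6","H3","H2","H0","H0","H3","H4","H2"]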